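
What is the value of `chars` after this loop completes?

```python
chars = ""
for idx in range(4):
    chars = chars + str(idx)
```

Concatenate digits 0 to 3
`chars` takes the values: "" → "0" → "01" → "012" → "0123"

Answer: "0123"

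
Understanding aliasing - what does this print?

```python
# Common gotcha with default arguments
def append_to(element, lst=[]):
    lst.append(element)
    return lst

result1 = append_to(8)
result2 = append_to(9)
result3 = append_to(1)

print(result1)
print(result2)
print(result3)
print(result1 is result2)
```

Key concept: mutable default argument gotcha.
Step by step:
`result1 = append_to(8)` → result1 = [8]
`result2 = append_to(9)` → result1 = [8, 9] (same object as result2); result2 = [8, 9] (same object as result1)
`result3 = append_to(1)` → result1 = [8, 9, 1] (same object as result2, result3); result2 = [8, 9, 1] (same object as result1, result3); result3 = [8, 9, 1] (same object as result1, result2)
`print(result1)` → prints [8, 9, 1]
`print(result2)` → prints [8, 9, 1]
`print(result3)` → prints [8, 9, 1]
`print(result1 is result2)` → prints True

Answer:
[8, 9, 1]
[8, 9, 1]
[8, 9, 1]
True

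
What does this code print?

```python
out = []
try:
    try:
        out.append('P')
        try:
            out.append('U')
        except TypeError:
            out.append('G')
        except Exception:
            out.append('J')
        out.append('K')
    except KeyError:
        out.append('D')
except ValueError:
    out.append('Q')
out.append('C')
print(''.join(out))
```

Execution trace: 'P' (try body) → 'U' (inner try body, no exception) → 'K' (try body, no exception) → 'C' (after the try/except). Output: PUKC

Answer: PUKC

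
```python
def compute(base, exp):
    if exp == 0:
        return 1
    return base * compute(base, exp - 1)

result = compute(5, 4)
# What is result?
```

compute(5, 4) = 5 * 5 * 5 * 5 = 625

Answer: 625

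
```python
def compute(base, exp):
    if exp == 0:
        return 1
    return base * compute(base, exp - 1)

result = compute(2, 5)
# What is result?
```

compute(2, 5) = 2 * 2 * 2 * 2 * 2 = 32

Answer: 32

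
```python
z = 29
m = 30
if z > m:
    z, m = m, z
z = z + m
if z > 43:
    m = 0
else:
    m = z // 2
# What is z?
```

Trace:
`z = 29` → z = 29
`m = 30` → m = 30
`if z > m: ...` → z > m is False → no variable changes
`z = z + m` → z = 59
`if z > 43: ...` → z > 43 is True → m = 0
So z = 59

Answer: 59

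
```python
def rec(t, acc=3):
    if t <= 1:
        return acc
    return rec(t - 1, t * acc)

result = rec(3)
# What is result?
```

Accumulator trace (n, acc): (3, 3) -> (2, 9) -> (1, 18) -> return 18

Answer: 18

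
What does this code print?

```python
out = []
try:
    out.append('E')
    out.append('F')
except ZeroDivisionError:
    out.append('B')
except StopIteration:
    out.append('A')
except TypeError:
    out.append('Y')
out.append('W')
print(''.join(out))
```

Execution trace: 'E' (try body) → 'F' (try body, no exception) → 'W' (after the try/except). Output: EFW

Answer: EFW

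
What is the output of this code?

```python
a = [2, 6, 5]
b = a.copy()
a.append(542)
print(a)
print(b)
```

Key concept: list.copy() creates independent copy.
Step by step:
`a = [2, 6, 5]` → a = [2, 6, 5]
`b = a.copy()` → b = [2, 6, 5]
`a.append(542)` → a = [2, 6, 5, 542]
`print(a)` → prints [2, 6, 5, 542]
`print(b)` → prints [2, 6, 5]

Answer:
[2, 6, 5, 542]
[2, 6, 5]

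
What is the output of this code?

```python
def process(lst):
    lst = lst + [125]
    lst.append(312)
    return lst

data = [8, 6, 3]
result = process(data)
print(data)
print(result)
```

Key concept: rebinding parameter vs mutation.
Step by step:
`data = [8, 6, 3]` → data = [8, 6, 3]
`result = process(data)` → result = [8, 6, 3, 125, 312]
`print(data)` → prints [8, 6, 3]
`print(result)` → prints [8, 6, 3, 125, 312]

Answer:
[8, 6, 3]
[8, 6, 3, 125, 312]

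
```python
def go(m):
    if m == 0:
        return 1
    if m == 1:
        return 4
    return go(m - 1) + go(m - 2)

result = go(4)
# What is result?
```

Build up from base cases: go(0)=1, go(1)=4, go(2)=5, go(3)=9, go(4)=14

Answer: 14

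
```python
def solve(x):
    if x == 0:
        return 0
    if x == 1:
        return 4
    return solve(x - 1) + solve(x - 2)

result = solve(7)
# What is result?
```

Build up from base cases: solve(0)=0, solve(1)=4, solve(2)=4, solve(3)=8, solve(4)=12, solve(5)=20, solve(6)=32, ..., solve(7)=52

Answer: 52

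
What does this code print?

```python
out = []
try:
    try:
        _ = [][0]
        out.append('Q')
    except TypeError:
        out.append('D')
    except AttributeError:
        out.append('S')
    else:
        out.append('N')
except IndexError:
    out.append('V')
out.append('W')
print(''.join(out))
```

Execution trace: 'V' (outer except IndexError) → 'W' (after the try/except). Output: VW

Answer: VW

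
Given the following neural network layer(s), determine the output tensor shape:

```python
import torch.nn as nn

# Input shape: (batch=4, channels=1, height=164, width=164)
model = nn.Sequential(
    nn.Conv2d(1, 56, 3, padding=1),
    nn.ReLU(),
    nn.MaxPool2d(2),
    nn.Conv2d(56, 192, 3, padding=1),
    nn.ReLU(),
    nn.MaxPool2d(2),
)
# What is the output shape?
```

Input: (4, 1, 164, 164) -> after first Conv2d: (4, 56, 164, 164) -> after first MaxPool2d: (4, 56, 82, 82) -> after second Conv2d: (4, 192, 82, 82) -> Output: (4, 192, 41, 41)

Answer: (4, 192, 41, 41)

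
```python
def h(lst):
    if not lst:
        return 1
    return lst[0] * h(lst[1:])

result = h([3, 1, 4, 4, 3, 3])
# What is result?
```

Product over [3, 1, 4, 4, 3, 3] = 3 * 1 * 4 * 4 * 3 * 3 = 432

Answer: 432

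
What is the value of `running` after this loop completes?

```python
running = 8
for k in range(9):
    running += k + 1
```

Start at 8, add 1 to 9 = 53
`running` takes the values: 8 → 9 → 11 → 14 → 18 → 23 → 29 → 36 → 44 → 53

Answer: 53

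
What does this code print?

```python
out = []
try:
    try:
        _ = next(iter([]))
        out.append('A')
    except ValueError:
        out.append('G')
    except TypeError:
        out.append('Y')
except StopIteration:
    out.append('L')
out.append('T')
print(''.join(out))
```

Execution trace: 'L' (outer except StopIteration) → 'T' (after the try/except). Output: LT

Answer: LT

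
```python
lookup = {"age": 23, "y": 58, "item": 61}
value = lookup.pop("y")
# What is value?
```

Trace:
`lookup = {"age": 23, "y": 58, "item": 61}` → lookup = {'age': 23, 'y': 58, 'item': 61}
`value = lookup.pop("y")` → lookup = {'age': 23, 'item': 61}; value = 58
So value = 58

Answer: 58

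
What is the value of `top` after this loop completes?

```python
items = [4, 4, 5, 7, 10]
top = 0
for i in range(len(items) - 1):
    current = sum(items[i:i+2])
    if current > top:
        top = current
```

Max sum of 2-element window in [4, 4, 5, 7, 10]
`top` takes the values: 0 → 8 → 9 → 12 → 17

Answer: 17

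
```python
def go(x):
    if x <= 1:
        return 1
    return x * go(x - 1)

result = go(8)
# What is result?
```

go(8) = 8 * 7 * 6 * 5 * 4 * 3 * 2 * 1 = 40320

Answer: 40320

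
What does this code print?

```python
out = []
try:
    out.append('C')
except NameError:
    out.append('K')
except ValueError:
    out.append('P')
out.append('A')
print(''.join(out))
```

Execution trace: 'C' (try body, no exception) → 'A' (after the try/except). Output: CA

Answer: CA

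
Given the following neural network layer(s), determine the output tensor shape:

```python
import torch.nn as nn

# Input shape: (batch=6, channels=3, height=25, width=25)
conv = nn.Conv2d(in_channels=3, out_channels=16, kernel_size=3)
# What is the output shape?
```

Input: (6, 3, 25, 25) -> Output: (6, 16, 23, 23)

Answer: (6, 16, 23, 23)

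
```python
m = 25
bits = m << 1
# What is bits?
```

Trace:
`m = 25` → m = 25
`bits = m << 1` → bits = 50
So bits = 50

Answer: 50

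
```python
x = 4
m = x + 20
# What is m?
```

Trace:
`x = 4` → x = 4
`m = x + 20` → m = 24
So m = 24

Answer: 24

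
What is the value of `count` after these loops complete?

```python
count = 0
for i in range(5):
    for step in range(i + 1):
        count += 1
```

Triangle: 1 + 2 + ... + 5
`count` takes the values: 0 → 1 → 2 → 3 → 4 → 5 → 6 → 7 → 8 → 9 → 10 → 11 → 12 → 13 → 14 → 15

Answer: 15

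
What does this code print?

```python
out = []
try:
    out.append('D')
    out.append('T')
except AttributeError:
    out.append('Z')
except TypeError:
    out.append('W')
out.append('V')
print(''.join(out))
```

Execution trace: 'D' (try body) → 'T' (try body, no exception) → 'V' (after the try/except). Output: DTV

Answer: DTV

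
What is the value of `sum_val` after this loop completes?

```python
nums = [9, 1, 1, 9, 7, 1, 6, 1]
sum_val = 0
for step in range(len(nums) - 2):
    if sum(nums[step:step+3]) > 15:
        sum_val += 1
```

Count windows with sum > 15
`sum_val` takes the values: 0 → 1 → 2

Answer: 2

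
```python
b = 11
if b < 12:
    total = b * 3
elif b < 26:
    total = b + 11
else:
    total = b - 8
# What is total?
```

Trace:
`b = 11` → b = 11
`if b < 12: ...` → b < 12 is True → total = 33
So total = 33

Answer: 33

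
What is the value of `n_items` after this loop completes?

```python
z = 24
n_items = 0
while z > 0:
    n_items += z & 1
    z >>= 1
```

Count set bits in 24 (binary: 0b11000)
`n_items` takes the values: 0 → 1 → 2

Answer: 2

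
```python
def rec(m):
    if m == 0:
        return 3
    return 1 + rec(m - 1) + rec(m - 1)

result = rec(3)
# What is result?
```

rec(m) = 1 + 2·rec(m-1), rec(0)=3. Closed form: (3+1)·2^3 - 1 = 31.

Answer: 31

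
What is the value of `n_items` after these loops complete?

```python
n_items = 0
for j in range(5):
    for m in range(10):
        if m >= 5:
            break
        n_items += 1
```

Inner breaks at 5, outer runs 5 times
`n_items` takes the values: 0 → 1 → 2 → 3 → 4 → 5 → 6 → 7 → 8 → 9 → 10 → 11 → 12 → 13 → 14 → 15 → 16 → 17 → 18 → 19 → 20 → 21 → 22 → 23 → 24 → 25

Answer: 25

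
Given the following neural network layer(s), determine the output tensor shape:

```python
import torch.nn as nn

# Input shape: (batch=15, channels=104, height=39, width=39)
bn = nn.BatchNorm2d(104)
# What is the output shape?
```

Input: (15, 104, 39, 39) -> Output: (15, 104, 39, 39)

Answer: (15, 104, 39, 39)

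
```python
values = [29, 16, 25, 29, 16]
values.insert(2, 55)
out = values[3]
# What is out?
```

Trace:
`values = [29, 16, 25, 29, 16]` → values = [29, 16, 25, 29, 16]
`values.insert(2, 55)` → values = [29, 16, 55, 25, 29, 16]
`out = values[3]` → out = 25
So out = 25

Answer: 25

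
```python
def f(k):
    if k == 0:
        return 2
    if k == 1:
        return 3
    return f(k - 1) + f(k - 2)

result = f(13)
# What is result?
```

Build up from base cases: f(0)=2, f(1)=3, f(2)=5, f(3)=8, f(4)=13, f(5)=21, f(6)=34, ..., f(13)=987

Answer: 987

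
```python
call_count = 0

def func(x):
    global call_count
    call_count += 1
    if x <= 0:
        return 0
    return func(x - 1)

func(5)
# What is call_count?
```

Linear recursion stepping by 1: 6 calls from x=5 down to ≤0.

Answer: 6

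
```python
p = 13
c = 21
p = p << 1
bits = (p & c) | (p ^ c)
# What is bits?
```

Trace:
`p = 13` → p = 13
`c = 21` → c = 21
`p = p << 1` → p = 26
`bits = (p & c) | (p ^ c)` → bits = 31
So bits = 31

Answer: 31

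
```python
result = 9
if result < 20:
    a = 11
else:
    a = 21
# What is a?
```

Trace:
`result = 9` → result = 9
`if result < 20: ...` → result < 20 is True → a = 11
So a = 11

Answer: 11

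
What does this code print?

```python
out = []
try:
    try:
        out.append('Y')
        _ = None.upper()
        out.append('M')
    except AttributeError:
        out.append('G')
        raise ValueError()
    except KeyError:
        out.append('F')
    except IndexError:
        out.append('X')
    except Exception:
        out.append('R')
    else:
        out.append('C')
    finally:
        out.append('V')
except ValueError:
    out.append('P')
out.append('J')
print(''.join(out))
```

Execution trace: 'Y' (inner try body) → 'G' (inner except AttributeError) → 'V' (inner finally) → 'P' (outer except ValueError) → 'J' (after the try/except). Output: YGVPJ

Answer: YGVPJ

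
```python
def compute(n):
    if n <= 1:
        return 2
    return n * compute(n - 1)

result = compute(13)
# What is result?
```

compute(13) = 13 * 12 * 11 * 10 * 9 * 8 * 7 * 6 * 5 * 4 * 3 * 2 * 2 = 12454041600

Answer: 12454041600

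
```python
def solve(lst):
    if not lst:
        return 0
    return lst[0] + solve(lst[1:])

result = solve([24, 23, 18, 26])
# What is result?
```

24 + 23 + 18 + 26 + 0 = 91

Answer: 91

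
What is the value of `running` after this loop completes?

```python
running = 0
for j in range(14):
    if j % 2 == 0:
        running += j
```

Sum of even numbers 0 to 13
`running` takes the values: 0 → 2 → 6 → 12 → 20 → 30 → 42

Answer: 42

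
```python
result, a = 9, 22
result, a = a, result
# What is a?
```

Trace:
`result, a = 9, 22` → result = 9; a = 22
`result, a = a, result` → result = 22; a = 9
So a = 9

Answer: 9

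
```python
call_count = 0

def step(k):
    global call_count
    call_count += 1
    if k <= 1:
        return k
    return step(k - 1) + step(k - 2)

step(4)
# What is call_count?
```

Calls(k) = 1 + Calls(k-1) + Calls(k-2); Calls(0)=Calls(1)=1. For k=4 this gives 9.

Answer: 9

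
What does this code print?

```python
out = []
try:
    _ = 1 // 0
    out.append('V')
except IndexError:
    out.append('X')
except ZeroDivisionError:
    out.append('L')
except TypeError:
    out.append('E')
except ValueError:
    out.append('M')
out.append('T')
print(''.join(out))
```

Execution trace: 'L' (except ZeroDivisionError) → 'T' (after the try/except). Output: LT

Answer: LT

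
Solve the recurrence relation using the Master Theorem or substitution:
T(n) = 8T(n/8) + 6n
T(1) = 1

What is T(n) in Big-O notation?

By Master Theorem: a=8, b=8, f(n)=6n. Since log_8(8) = 1 and f(n) = Θ(n^1), Case 2 applies. T(n) = O(n log n).

Answer: O(n log n)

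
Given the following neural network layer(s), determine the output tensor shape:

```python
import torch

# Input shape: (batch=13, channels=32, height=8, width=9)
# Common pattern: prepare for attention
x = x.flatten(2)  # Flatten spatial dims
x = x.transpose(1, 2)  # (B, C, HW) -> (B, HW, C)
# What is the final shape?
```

Input: (13, 32, 8, 9) -> after flatten(2): (13, 32, 72) -> Output: (13, 72, 32)

Answer: (13, 72, 32)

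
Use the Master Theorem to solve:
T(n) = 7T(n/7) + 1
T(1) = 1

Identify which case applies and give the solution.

a=7, b=7, f(n)=1. log_7(7) = 1. Since c=0 < 1, Case 1 applies: T(n) = Θ(n^log_b(a)) = O(n).

Answer: O(n) - Case 1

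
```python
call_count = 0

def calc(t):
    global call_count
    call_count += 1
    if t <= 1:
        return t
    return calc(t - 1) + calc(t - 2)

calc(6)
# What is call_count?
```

Calls(t) = 1 + Calls(t-1) + Calls(t-2); Calls(0)=Calls(1)=1. For t=6 this gives 25.

Answer: 25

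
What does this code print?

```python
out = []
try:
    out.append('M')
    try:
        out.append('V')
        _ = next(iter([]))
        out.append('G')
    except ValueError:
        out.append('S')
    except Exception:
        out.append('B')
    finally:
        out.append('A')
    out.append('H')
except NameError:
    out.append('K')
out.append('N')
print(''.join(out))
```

Execution trace: 'M' (try body) → 'V' (inner try body) → 'B' (inner except Exception) → 'A' (inner finally) → 'H' (try body, no exception) → 'N' (after the try/except). Output: MVBAHN

Answer: MVBAHN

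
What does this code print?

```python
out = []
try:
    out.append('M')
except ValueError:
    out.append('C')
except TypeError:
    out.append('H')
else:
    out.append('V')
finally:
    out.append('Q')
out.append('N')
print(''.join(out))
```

Execution trace: 'M' (try body, no exception) → 'V' (else) → 'Q' (finally) → 'N' (after the try/except). Output: MVQN

Answer: MVQN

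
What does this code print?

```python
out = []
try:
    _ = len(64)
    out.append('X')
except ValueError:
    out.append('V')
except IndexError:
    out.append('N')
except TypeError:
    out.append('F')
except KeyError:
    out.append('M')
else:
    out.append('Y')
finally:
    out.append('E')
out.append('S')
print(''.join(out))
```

Execution trace: 'F' (except TypeError) → 'E' (finally) → 'S' (after the try/except). Output: FES

Answer: FES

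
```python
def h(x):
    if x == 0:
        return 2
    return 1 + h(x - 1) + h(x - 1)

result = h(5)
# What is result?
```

h(x) = 1 + 2·h(x-1), h(0)=2. Closed form: (2+1)·2^5 - 1 = 95.

Answer: 95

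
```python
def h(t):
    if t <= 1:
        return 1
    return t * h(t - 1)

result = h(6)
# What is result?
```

h(6) = 6 * 5 * 4 * 3 * 2 * 1 = 720

Answer: 720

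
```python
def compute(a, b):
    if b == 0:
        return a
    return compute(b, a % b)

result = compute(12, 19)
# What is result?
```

compute(12, 19) -> compute(19, 12) -> compute(12, 7) -> compute(7, 5) -> compute(5, 2) -> compute(2, 1) -> compute(1, 0) -> 1

Answer: 1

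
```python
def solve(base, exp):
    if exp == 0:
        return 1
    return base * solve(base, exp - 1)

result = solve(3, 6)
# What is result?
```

solve(3, 6) = 3 * 3 * 3 * 3 * 3 * 3 = 729

Answer: 729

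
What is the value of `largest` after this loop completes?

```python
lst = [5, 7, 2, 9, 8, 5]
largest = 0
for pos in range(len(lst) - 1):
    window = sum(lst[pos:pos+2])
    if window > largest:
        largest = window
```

Max sum of 2-element window in [5, 7, 2, 9, 8, 5]
`largest` takes the values: 0 → 12 → 17

Answer: 17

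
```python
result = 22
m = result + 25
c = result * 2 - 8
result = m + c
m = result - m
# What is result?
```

Trace:
`result = 22` → result = 22
`m = result + 25` → m = 47
`c = result * 2 - 8` → c = 36
`result = m + c` → result = 83
`m = result - m` → m = 36
So result = 83

Answer: 83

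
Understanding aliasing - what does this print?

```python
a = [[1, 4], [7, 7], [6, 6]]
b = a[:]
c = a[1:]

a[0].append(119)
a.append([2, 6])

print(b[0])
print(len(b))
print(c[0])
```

Key concept: slice with nested mutation.
Step by step:
`a = [[1, 4], [7, 7], [6, 6]]` → a = [[1, 4], [7, 7], [6, 6]]
`b = a[:]` → b = [[1, 4], [7, 7], [6, 6]]
`c = a[1:]` → c = [[7, 7], [6, 6]]
`a[0].append(119)` → a = [[1, 4, 119], [7, 7], [6, 6]]; b = [[1, 4, 119], [7, 7], [6, 6]]
`a.append([2, 6])` → a = [[1, 4, 119], [7, 7], [6, 6], [2, 6]]
`print(b[0])` → prints [1, 4, 119]
`print(len(b))` → prints 3
`print(c[0])` → prints [7, 7]

Answer:
[1, 4, 119]
3
[7, 7]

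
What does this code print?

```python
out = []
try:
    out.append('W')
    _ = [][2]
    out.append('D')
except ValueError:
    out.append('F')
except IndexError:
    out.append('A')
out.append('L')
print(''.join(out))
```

Execution trace: 'W' (try body) → 'A' (except IndexError) → 'L' (after the try/except). Output: WAL

Answer: WAL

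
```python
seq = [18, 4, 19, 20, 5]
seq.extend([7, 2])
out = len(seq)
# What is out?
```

Trace:
`seq = [18, 4, 19, 20, 5]` → seq = [18, 4, 19, 20, 5]
`seq.extend([7, 2])` → seq = [18, 4, 19, 20, 5, 7, 2]
`out = len(seq)` → out = 7
So out = 7

Answer: 7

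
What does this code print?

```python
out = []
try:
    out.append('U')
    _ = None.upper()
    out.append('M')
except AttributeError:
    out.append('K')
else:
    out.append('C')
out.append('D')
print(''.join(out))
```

Execution trace: 'U' (try body) → 'K' (except AttributeError) → 'D' (after the try/except). Output: UKD

Answer: UKD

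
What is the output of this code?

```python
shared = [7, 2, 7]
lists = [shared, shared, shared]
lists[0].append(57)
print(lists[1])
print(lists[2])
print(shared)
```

Key concept: list of same reference.
Step by step:
`shared = [7, 2, 7]` → shared = [7, 2, 7]
`lists = [shared, shared, shared]` → lists = [[7, 2, 7], [7, 2, 7], [7, 2, 7]]
`lists[0].append(57)` → shared = [7, 2, 7, 57]; lists = [[7, 2, 7, 57], [7, 2, 7, 57], [7, 2, 7, 57]]
`print(lists[1])` → prints [7, 2, 7, 57]
`print(lists[2])` → prints [7, 2, 7, 57]
`print(shared)` → prints [7, 2, 7, 57]

Answer:
[7, 2, 7, 57]
[7, 2, 7, 57]
[7, 2, 7, 57]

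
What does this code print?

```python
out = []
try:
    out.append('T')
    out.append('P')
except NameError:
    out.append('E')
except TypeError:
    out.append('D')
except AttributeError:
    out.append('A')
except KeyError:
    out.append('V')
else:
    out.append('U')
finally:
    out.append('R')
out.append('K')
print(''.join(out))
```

Execution trace: 'T' (try body) → 'P' (try body, no exception) → 'U' (else) → 'R' (finally) → 'K' (after the try/except). Output: TPURK

Answer: TPURK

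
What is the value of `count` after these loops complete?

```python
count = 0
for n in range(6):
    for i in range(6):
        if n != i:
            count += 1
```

6² - 6 (exclude diagonal)
`count` takes the values: 0 → 1 → 2 → 3 → 4 → 5 → 6 → 7 → 8 → 9 → 10 → 11 → 12 → 13 → 14 → 15 → 16 → 17 → 18 → 19 → 20 → 21 → 22 → 23 → 24 → 25 → 26 → 27 → 28 → 29 → 30

Answer: 30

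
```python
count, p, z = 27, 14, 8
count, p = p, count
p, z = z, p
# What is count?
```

Trace:
`count, p, z = 27, 14, 8` → count = 27; p = 14; z = 8
`count, p = p, count` → count = 14; p = 27
`p, z = z, p` → p = 8; z = 27
So count = 14

Answer: 14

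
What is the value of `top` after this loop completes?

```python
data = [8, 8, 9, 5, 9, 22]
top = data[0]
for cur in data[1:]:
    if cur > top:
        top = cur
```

Maximum of [8, 8, 9, 5, 9, 22]
`top` takes the values: 8 → 9 → 22

Answer: 22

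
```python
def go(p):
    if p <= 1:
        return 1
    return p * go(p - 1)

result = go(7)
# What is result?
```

go(7) = 7 * 6 * 5 * 4 * 3 * 2 * 1 = 5040

Answer: 5040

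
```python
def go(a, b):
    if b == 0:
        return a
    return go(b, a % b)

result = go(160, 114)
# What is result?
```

go(160, 114) -> go(114, 46) -> go(46, 22) -> go(22, 2) -> go(2, 0) -> 2

Answer: 2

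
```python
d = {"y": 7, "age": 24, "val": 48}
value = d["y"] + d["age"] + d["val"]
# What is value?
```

Trace:
`d = {"y": 7, "age": 24, "val": 48}` → d = {'y': 7, 'age': 24, 'val': 48}
`value = d["y"] + d["age"] + d["val"]` → value = 79
So value = 79

Answer: 79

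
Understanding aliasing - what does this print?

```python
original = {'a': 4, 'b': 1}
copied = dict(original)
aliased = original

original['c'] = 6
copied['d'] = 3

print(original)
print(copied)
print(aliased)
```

Key concept: dict() creates copy, assignment creates alias.
Step by step:
`original = {'a': 4, 'b': 1}` → original = {'a': 4, 'b': 1}
`copied = dict(original)` → copied = {'a': 4, 'b': 1}
`aliased = original` → aliased = {'a': 4, 'b': 1} (same object as original)
`original['c'] = 6` → original = {'a': 4, 'b': 1, 'c': 6} (same object as aliased); aliased = {'a': 4, 'b': 1, 'c': 6} (same object as original)
`copied['d'] = 3` → copied = {'a': 4, 'b': 1, 'd': 3}
`print(original)` → prints {'a': 4, 'b': 1, 'c': 6}
`print(copied)` → prints {'a': 4, 'b': 1, 'd': 3}
`print(aliased)` → prints {'a': 4, 'b': 1, 'c': 6}

Answer:
{'a': 4, 'b': 1, 'c': 6}
{'a': 4, 'b': 1, 'd': 3}
{'a': 4, 'b': 1, 'c': 6}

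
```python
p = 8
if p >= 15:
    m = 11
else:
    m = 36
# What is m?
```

Trace:
`p = 8` → p = 8
`if p >= 15: ...` → p >= 15 is False, take else branch → m = 36
So m = 36

Answer: 36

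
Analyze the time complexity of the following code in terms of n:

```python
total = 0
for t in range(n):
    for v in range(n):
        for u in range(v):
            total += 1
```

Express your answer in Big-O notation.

Each loop level contributes: n × n × n. Multiplying the contributions gives O(n^3).

Answer: O(n^3)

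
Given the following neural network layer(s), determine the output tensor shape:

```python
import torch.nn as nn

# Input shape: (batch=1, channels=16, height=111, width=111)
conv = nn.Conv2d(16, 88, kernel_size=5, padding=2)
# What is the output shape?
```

Input: (1, 16, 111, 111) -> Output: (1, 88, 111, 111)

Answer: (1, 88, 111, 111)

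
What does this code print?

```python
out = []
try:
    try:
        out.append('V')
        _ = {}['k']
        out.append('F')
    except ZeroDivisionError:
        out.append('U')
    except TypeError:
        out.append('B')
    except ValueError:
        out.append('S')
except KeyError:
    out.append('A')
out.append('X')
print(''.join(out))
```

Execution trace: 'V' (try body) → 'A' (outer except KeyError) → 'X' (after the try/except). Output: VAX

Answer: VAX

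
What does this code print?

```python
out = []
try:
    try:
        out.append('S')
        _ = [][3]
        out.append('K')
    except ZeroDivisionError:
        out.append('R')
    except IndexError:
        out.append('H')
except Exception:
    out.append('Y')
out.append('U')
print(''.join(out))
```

Execution trace: 'S' (inner try body) → 'H' (inner except IndexError) → 'U' (after the try/except). Output: SHU

Answer: SHU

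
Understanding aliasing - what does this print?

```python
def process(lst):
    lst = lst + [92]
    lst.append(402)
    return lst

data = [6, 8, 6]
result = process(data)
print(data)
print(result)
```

Key concept: rebinding parameter vs mutation.
Step by step:
`data = [6, 8, 6]` → data = [6, 8, 6]
`result = process(data)` → result = [6, 8, 6, 92, 402]
`print(data)` → prints [6, 8, 6]
`print(result)` → prints [6, 8, 6, 92, 402]

Answer:
[6, 8, 6]
[6, 8, 6, 92, 402]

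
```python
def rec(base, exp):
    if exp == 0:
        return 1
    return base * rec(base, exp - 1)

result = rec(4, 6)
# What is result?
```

rec(4, 6) = 4 * 4 * 4 * 4 * 4 * 4 = 4096

Answer: 4096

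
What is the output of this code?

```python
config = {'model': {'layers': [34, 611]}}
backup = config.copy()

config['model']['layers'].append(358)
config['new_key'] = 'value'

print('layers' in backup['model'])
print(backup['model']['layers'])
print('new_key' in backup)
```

Key concept: shallow copy gotcha with nested dict.
Step by step:
`config = {'model': {'layers': [34, 611]}}` → config = {'model': {'layers': [34, 611]}}
`backup = config.copy()` → backup = {'model': {'layers': [34, 611]}}
`config['model']['layers'].append(358)` → config = {'model': {'layers': [34, 611, 358]}}; backup = {'model': {'layers': [34, 611, 358]}}
`config['new_key'] = 'value'` → config = {'model': {'layers': [34, 611, 358]}, 'new_key': 'value'}
`print('layers' in backup['model'])` → prints True
`print(backup['model']['layers'])` → prints [34, 611, 358]
`print('new_key' in backup)` → prints False

Answer:
True
[34, 611, 358]
False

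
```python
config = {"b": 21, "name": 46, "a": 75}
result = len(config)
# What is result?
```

Trace:
`config = {"b": 21, "name": 46, "a": 75}` → config = {'b': 21, 'name': 46, 'a': 75}
`result = len(config)` → result = 3
So result = 3

Answer: 3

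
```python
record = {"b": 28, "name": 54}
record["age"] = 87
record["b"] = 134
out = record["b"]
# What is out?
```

Trace:
`record = {"b": 28, "name": 54}` → record = {'b': 28, 'name': 54}
`record["age"] = 87` → record = {'b': 28, 'name': 54, 'age': 87}
`record["b"] = 134` → record = {'b': 134, 'name': 54, 'age': 87}
`out = record["b"]` → out = 134
So out = 134

Answer: 134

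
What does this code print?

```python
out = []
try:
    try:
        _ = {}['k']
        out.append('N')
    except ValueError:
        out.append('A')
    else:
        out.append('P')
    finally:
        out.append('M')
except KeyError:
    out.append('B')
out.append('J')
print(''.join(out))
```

Execution trace: 'M' (finally) → 'B' (outer except KeyError) → 'J' (after the try/except). Output: MBJ

Answer: MBJ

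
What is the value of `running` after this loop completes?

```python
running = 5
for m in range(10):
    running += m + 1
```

Start at 5, add 1 to 10 = 60
`running` takes the values: 5 → 6 → 8 → 11 → 15 → 20 → 26 → 33 → 41 → 50 → 60

Answer: 60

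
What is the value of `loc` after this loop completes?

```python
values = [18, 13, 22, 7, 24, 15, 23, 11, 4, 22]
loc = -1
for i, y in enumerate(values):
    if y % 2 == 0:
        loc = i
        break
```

First even number index in [18, 13, 22, 7, 24, 15, 23, 11, 4, 22]
`loc` takes the values: -1 → 0

Answer: 0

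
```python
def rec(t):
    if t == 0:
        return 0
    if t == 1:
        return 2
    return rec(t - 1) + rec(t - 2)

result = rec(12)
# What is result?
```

Build up from base cases: rec(0)=0, rec(1)=2, rec(2)=2, rec(3)=4, rec(4)=6, rec(5)=10, rec(6)=16, ..., rec(12)=288

Answer: 288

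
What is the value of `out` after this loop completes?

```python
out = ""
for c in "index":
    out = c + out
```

Reverse 'index'
`out` takes the values: "" → "i" → "ni" → "dni" → "edni" → "xedni"

Answer: "xedni"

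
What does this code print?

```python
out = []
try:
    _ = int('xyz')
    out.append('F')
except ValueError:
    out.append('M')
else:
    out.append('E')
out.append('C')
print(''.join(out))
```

Execution trace: 'M' (except ValueError) → 'C' (after the try/except). Output: MC

Answer: MC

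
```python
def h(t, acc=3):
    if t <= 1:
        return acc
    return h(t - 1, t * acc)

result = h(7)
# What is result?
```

Accumulator trace (n, acc): (7, 3) -> (6, 21) -> (5, 126) -> (4, 630) -> (3, 2520) -> (2, 7560) -> (1, 15120) -> return 15120

Answer: 15120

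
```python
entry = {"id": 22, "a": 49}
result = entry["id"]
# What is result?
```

Trace:
`entry = {"id": 22, "a": 49}` → entry = {'id': 22, 'a': 49}
`result = entry["id"]` → result = 22
So result = 22

Answer: 22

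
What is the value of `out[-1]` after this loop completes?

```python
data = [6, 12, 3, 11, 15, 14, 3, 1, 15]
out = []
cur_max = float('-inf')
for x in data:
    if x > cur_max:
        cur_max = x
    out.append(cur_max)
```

Running max ends at 15
`out` takes the values: [] → [6] → [6, 12] → [6, 12, 12] → [6, 12, 12, 12] → [6, 12, 12, 12, 15] → [6, 12, 12, 12, 15, 15] → [6, 12, 12, 12, 15, 15, 15] → [6, 12, 12, 12, 15, 15, 15, 15] → [6, 12, 12, 12, 15, 15, 15, 15, 15]
So `out[-1]` = 15

Answer: 15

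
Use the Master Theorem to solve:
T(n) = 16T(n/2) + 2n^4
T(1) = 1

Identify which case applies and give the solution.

a=16, b=2, f(n)=2n^4. log_2(16) = 4. Since c=4 = 4, Case 2 applies: T(n) = Θ(n^log_b(a) · log n) = O(n^4 log n).

Answer: O(n^4 log n) - Case 2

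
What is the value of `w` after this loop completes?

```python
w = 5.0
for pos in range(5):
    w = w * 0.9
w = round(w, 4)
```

Exponential decay: 5.0 * 0.9^5
`w` takes the values: 5.0 → 4.5 → 4.05 → 3.645 → 3.2805 → 2.95245 → 2.9525

Answer: 2.9525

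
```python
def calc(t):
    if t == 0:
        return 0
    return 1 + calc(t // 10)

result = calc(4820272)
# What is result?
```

Count of digits of 4820272: 7

Answer: 7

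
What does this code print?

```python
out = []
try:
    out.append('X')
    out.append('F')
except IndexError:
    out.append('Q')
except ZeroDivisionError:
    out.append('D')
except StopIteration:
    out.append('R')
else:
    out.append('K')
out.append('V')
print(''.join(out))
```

Execution trace: 'X' (try body) → 'F' (try body, no exception) → 'K' (else) → 'V' (after the try/except). Output: XFKV

Answer: XFKV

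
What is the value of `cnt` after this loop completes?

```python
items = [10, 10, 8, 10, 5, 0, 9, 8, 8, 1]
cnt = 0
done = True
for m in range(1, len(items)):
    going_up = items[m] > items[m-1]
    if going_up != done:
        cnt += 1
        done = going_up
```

Count direction changes in [10, 10, 8, 10, 5, 0, 9, 8, 8, 1]
`cnt` takes the values: 0 → 1 → 2 → 3 → 4 → 5

Answer: 5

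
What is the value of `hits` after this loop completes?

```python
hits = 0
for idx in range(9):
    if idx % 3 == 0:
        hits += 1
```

Count numbers divisible by 3 in range(9)
`hits` takes the values: 0 → 1 → 2 → 3

Answer: 3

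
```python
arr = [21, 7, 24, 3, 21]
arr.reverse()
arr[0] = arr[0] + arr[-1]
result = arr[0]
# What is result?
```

Trace:
`arr = [21, 7, 24, 3, 21]` → arr = [21, 7, 24, 3, 21]
`arr.reverse()` → arr = [21, 3, 24, 7, 21]
`arr[0] = arr[0] + arr[-1]` → arr = [42, 3, 24, 7, 21]
`result = arr[0]` → result = 42
So result = 42

Answer: 42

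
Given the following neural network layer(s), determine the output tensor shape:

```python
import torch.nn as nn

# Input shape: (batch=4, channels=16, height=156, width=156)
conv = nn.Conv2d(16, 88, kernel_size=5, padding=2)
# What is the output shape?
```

Input: (4, 16, 156, 156) -> Output: (4, 88, 156, 156)

Answer: (4, 88, 156, 156)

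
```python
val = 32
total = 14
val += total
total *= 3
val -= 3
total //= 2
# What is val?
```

Trace:
`val = 32` → val = 32
`total = 14` → total = 14
`val += total` → val = 46
`total *= 3` → total = 42
`val -= 3` → val = 43
`total //= 2` → total = 21
So val = 43

Answer: 43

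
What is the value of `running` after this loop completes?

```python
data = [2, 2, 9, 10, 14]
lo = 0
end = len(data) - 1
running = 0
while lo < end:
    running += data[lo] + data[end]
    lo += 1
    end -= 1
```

Sum of pairs from ends
`running` takes the values: 0 → 16 → 28

Answer: 28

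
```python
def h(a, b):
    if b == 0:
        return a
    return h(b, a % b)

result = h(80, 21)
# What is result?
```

h(80, 21) -> h(21, 17) -> h(17, 4) -> h(4, 1) -> h(1, 0) -> 1

Answer: 1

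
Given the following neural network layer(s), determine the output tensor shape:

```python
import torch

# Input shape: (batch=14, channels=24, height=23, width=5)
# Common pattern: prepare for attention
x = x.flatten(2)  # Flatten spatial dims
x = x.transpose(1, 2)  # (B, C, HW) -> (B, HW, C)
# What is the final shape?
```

Input: (14, 24, 23, 5) -> after flatten(2): (14, 24, 115) -> Output: (14, 115, 24)

Answer: (14, 115, 24)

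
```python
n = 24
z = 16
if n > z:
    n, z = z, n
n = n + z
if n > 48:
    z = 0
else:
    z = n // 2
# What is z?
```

Trace:
`n = 24` → n = 24
`z = 16` → z = 16
`if n > z: ...` → n > z is True → n = 16; z = 24
`n = n + z` → n = 40
`if n > 48: ...` → n > 48 is False, take else branch → z = 20
So z = 20

Answer: 20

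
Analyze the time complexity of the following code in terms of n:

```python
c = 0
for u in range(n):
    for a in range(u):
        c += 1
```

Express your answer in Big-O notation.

Each loop level contributes: n × n. Multiplying the contributions gives O(n^2).

Answer: O(n^2)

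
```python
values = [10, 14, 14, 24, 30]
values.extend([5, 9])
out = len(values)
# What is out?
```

Trace:
`values = [10, 14, 14, 24, 30]` → values = [10, 14, 14, 24, 30]
`values.extend([5, 9])` → values = [10, 14, 14, 24, 30, 5, 9]
`out = len(values)` → out = 7
So out = 7

Answer: 7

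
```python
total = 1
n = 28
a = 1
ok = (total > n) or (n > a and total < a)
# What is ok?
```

Trace:
`total = 1` → total = 1
`n = 28` → n = 28
`a = 1` → a = 1
`ok = (total > n) or (n > a and total < a)` → ok = False
So ok = False

Answer: False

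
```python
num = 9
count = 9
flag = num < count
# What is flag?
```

Trace:
`num = 9` → num = 9
`count = 9` → count = 9
`flag = num < count` → flag = False
So flag = False

Answer: False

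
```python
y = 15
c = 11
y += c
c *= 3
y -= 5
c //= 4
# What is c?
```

Trace:
`y = 15` → y = 15
`c = 11` → c = 11
`y += c` → y = 26
`c *= 3` → c = 33
`y -= 5` → y = 21
`c //= 4` → c = 8
So c = 8

Answer: 8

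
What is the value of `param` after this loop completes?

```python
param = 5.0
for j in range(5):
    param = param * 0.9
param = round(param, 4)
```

Exponential decay: 5.0 * 0.9^5
`param` takes the values: 5.0 → 4.5 → 4.05 → 3.645 → 3.2805 → 2.95245 → 2.9525

Answer: 2.9525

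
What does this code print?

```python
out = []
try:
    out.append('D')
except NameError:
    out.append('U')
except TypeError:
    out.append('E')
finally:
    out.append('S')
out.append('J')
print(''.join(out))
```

Execution trace: 'D' (try body, no exception) → 'S' (finally) → 'J' (after the try/except). Output: DSJ

Answer: DSJ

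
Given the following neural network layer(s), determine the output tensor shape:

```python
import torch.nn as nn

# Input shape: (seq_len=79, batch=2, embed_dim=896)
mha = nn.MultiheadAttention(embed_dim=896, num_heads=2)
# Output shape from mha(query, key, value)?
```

Input: (79, 2, 896) -> Output: (79, 2, 896)

Answer: (79, 2, 896)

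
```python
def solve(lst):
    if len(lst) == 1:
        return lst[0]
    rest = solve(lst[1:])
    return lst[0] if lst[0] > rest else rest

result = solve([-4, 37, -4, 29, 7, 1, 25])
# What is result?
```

Recursive max over [-4, 37, -4, 29, 7, 1, 25] = 37

Answer: 37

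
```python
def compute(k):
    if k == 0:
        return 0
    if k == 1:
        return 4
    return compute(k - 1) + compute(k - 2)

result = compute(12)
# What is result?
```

Build up from base cases: compute(0)=0, compute(1)=4, compute(2)=4, compute(3)=8, compute(4)=12, compute(5)=20, compute(6)=32, ..., compute(12)=576

Answer: 576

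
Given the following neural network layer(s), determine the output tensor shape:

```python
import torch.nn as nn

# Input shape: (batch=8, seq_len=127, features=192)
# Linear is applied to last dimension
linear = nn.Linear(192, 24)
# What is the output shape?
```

Input: (8, 127, 192) -> Output: (8, 127, 24)

Answer: (8, 127, 24)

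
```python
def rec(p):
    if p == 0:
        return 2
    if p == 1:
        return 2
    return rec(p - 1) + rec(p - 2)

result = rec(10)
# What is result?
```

Build up from base cases: rec(0)=2, rec(1)=2, rec(2)=4, rec(3)=6, rec(4)=10, rec(5)=16, rec(6)=26, ..., rec(10)=178

Answer: 178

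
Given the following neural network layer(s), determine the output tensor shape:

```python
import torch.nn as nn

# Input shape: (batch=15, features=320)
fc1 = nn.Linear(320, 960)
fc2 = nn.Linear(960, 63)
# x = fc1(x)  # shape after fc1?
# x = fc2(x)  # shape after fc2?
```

Input: (15, 320) -> after fc1: (15, 960) -> Output: (15, 63)

Answer: (15, 63)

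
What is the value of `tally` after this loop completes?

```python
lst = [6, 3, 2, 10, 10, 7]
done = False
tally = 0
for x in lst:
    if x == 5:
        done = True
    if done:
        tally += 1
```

Count elements after first 5 in [6, 3, 2, 10, 10, 7]
`tally` takes the values: 0

Answer: 0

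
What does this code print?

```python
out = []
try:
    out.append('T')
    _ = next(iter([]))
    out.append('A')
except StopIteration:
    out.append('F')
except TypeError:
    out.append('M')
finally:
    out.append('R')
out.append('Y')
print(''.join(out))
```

Execution trace: 'T' (try body) → 'F' (except StopIteration) → 'R' (finally) → 'Y' (after the try/except). Output: TFRY

Answer: TFRY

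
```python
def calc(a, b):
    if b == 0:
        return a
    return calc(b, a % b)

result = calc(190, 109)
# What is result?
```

calc(190, 109) -> calc(109, 81) -> calc(81, 28) -> calc(28, 25) -> calc(25, 3) -> calc(3, 1) -> calc(1, 0) -> 1

Answer: 1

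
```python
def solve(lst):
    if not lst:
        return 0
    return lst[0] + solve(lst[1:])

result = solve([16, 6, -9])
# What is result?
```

16 + 6 + (-9) + 0 = 13

Answer: 13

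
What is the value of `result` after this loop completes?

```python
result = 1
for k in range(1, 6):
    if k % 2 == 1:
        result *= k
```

Product of odd numbers 1 to 5
`result` takes the values: 1 → 3 → 15

Answer: 15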